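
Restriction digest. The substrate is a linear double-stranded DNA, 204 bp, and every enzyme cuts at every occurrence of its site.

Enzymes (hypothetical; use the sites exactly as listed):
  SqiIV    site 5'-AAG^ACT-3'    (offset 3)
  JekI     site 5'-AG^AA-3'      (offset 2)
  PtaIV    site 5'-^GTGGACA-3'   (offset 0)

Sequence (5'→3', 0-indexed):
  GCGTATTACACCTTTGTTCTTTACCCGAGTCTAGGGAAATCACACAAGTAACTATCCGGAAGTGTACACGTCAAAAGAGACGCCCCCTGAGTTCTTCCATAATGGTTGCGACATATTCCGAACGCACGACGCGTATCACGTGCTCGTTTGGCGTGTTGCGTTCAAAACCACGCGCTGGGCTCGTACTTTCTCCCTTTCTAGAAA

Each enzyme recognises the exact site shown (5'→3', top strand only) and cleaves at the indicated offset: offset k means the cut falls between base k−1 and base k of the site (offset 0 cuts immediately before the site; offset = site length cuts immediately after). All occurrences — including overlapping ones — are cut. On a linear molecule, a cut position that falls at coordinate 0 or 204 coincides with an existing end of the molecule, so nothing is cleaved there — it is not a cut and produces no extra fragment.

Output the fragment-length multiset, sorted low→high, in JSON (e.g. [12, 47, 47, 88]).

Scan for sites:
  SqiIV (AAGACT, off=3): no sites
  JekI AGAA/2: at [199] ⇒ [201]
  PtaIV (GTGGACA, off=0): no sites

Pooled cuts: [201]

Fragment lengths:
  [0,201): 201 bp
  [201,204): 3 bp

[3,201]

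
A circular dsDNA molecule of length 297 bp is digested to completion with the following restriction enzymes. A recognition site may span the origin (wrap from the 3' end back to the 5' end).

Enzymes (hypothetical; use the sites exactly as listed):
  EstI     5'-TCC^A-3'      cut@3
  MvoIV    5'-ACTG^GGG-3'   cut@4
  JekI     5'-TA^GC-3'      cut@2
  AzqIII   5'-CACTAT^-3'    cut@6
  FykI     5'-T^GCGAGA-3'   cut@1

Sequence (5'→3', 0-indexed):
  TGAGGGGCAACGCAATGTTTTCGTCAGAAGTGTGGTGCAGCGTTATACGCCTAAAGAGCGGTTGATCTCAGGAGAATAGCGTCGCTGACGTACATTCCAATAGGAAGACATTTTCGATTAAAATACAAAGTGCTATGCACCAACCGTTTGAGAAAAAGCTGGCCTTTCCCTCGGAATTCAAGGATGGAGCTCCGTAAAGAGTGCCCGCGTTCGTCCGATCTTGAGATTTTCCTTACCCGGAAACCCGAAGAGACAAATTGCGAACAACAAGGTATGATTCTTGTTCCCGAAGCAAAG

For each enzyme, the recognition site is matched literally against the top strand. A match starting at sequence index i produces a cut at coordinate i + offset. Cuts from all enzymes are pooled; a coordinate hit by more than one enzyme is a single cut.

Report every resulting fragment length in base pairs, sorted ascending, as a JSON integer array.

[20,277]

Scan for sites:
  EstI TCCA/3: at [95] ⇒ [98]
  MvoIV (ACTGGGG, off=4): no sites
  JekI TAGC/2: at [76] ⇒ [78]
  AzqIII (CACTAT, off=6): no sites
  FykI (TGCGAGA, off=1): no sites

All cut coordinates (distinct, sorted): [78, 98]

Fragments:
  78→98: 20 bp
  98→78 (wrap): 297-98+78 = 277 bp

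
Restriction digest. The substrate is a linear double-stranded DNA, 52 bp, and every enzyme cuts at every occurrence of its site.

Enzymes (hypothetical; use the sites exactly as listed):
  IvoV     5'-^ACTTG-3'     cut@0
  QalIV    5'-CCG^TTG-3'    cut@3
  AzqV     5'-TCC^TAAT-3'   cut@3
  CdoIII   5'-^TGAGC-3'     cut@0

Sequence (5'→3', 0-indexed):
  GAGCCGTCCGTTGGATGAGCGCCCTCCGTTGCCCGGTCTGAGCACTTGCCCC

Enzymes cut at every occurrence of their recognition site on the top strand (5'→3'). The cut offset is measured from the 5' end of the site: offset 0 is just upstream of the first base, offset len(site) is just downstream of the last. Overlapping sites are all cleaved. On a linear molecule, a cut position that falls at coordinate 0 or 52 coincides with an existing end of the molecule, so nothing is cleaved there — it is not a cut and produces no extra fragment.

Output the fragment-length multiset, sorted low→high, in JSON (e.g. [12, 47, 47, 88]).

[5,5,9,10,10,13]

Site scan:
  IvoV (ACTTG, off=0): starts [43] → cuts [43]
  QalIV (CCGTTG, off=3): starts [7, 25] → cuts [10, 28]
  AzqV (TCCTAAT, off=3): no sites
  CdoIII (TGAGC, off=0): starts [15, 38] → cuts [15, 38]

All cut coordinates (distinct, sorted): [10, 15, 28, 38, 43]

Fragments:
  [0,10): 10 bp
  [10,15): 5 bp
  [15,28): 13 bp
  [28,38): 10 bp
  [38,43): 5 bp
  [43,52): 9 bp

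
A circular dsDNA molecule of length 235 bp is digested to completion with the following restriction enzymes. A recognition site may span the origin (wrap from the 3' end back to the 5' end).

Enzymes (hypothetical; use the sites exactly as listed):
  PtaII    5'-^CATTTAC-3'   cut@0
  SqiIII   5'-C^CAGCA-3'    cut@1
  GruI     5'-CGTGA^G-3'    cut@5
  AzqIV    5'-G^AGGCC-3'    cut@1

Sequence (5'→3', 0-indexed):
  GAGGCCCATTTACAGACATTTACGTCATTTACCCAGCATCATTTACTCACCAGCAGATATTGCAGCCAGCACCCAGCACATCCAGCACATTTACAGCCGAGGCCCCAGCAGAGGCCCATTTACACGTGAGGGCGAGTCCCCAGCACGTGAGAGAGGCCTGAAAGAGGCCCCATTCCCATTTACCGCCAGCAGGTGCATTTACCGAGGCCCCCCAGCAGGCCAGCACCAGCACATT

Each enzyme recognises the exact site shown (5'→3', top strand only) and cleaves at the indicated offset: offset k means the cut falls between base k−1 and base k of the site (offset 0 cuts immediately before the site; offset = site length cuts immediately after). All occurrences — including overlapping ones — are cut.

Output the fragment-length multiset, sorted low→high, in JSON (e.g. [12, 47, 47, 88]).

Per-enzyme occurrences:
  PtaII CATTTAC/0: at [6, 16, 25, 39, 87, 116, 176, 195] ⇒ [6, 16, 25, 39, 87, 116, 176, 195]
  SqiIII CCAGCA/1: at [32, 49, 65, 72, 81, 104, 139, 185, 211, 219, 225] ⇒ [33, 50, 66, 73, 82, 105, 140, 186, 212, 220, 226]
  GruI CGTGAG/5: at [124, 145] ⇒ [129, 150]
  AzqIV GAGGCC/1: at [0, 98, 110, 152, 163, 203] ⇒ [1, 99, 111, 153, 164, 204]

All cut coordinates (distinct, sorted): [1, 6, 16, 25, 33, 39, 50, 66, 73, 82, 87, 99, 105, 111, 116, 129, 140, 150, 153, 164, 176, 186, 195, 204, 212, 220, 226]

Fragment lengths:
  1→6: 5 bp
  6→16: 10 bp
  16→25: 9 bp
  25→33: 8 bp
  33→39: 6 bp
  39→50: 11 bp
  50→66: 16 bp
  66→73: 7 bp
  73→82: 9 bp
  82→87: 5 bp
  87→99: 12 bp
  99→105: 6 bp
  105→111: 6 bp
  111→116: 5 bp
  116→129: 13 bp
  129→140: 11 bp
  140→150: 10 bp
  150→153: 3 bp
  153→164: 11 bp
  164→176: 12 bp
  176→186: 10 bp
  186→195: 9 bp
  195→204: 9 bp
  204→212: 8 bp
  212→220: 8 bp
  220→226: 6 bp
  226→1 (wrap): 235-226+1 = 10 bp

[3,5,5,5,6,6,6,6,7,8,8,8,9,9,9,9,10,10,10,10,11,11,11,12,12,13,16]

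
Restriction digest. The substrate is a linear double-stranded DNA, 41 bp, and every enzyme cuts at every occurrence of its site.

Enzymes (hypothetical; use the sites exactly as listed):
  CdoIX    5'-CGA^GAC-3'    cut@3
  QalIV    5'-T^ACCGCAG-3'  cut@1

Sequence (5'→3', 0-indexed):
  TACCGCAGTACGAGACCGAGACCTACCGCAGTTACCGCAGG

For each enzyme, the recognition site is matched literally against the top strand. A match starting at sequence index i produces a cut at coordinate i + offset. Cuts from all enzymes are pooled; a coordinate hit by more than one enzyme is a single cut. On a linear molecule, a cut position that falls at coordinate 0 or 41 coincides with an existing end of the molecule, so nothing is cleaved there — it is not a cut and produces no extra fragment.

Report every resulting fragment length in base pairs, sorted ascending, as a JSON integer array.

[1,5,6,8,9,12]

Site scan:
  CdoIX CGAGAC/3: at [10, 16] ⇒ [13, 19]
  QalIV TACCGCAG/1: at [0, 23, 32] ⇒ [1, 24, 33]

All cut coordinates (distinct, sorted): [1, 13, 19, 24, 33]

Fragments:
  [0,1): 1 bp
  [1,13): 12 bp
  [13,19): 6 bp
  [19,24): 5 bp
  [24,33): 9 bp
  [33,41): 8 bp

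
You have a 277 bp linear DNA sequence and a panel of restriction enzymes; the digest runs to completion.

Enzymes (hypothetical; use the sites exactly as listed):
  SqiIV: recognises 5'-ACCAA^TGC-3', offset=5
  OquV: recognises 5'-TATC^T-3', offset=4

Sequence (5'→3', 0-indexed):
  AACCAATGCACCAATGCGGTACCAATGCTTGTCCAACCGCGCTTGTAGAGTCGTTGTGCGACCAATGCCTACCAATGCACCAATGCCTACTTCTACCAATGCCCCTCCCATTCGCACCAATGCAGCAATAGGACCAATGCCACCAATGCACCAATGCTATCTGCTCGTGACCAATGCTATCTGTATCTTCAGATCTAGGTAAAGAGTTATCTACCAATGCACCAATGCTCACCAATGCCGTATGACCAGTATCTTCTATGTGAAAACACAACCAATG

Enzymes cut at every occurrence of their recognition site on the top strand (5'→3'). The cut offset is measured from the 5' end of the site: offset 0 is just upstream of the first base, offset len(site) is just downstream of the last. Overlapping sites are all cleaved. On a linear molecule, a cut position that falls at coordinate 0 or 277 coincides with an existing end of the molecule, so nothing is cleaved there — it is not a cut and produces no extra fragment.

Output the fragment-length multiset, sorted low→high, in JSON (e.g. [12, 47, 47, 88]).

Site scan:
  SqiIV ACCAATGC/5: at [1, 9, 20, 60, 70, 78, 94, 115, 132, 141, 149, 169, 212, 220, 230] ⇒ [6, 14, 25, 65, 75, 83, 99, 120, 137, 146, 154, 174, 217, 225, 235]
  OquV TATCT/4: at [157, 177, 183, 207, 249] ⇒ [161, 181, 187, 211, 253]

All cut coordinates (distinct, sorted): [6, 14, 25, 65, 75, 83, 99, 120, 137, 146, 154, 161, 174, 181, 187, 211, 217, 225, 235, 253]

Fragments:
  [0,6): 6 bp
  [6,14): 8 bp
  [14,25): 11 bp
  [25,65): 40 bp
  [65,75): 10 bp
  [75,83): 8 bp
  [83,99): 16 bp
  [99,120): 21 bp
  [120,137): 17 bp
  [137,146): 9 bp
  [146,154): 8 bp
  [154,161): 7 bp
  [161,174): 13 bp
  [174,181): 7 bp
  [181,187): 6 bp
  [187,211): 24 bp
  [211,217): 6 bp
  [217,225): 8 bp
  [225,235): 10 bp
  [235,253): 18 bp
  [253,277): 24 bp

[6,6,6,7,7,8,8,8,8,9,10,10,11,13,16,17,18,21,24,24,40]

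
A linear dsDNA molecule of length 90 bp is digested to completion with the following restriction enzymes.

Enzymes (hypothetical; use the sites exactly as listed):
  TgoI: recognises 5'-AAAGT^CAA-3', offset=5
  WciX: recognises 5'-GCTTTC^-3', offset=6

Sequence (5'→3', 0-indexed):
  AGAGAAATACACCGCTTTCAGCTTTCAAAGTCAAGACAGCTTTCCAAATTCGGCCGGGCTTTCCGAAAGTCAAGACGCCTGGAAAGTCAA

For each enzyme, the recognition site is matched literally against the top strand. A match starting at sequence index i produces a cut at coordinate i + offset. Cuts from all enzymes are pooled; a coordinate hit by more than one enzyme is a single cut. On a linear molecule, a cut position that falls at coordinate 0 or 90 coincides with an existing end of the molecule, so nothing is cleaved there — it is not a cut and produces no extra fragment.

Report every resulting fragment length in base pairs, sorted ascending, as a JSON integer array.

[3,5,7,7,13,17,19,19]

Per-enzyme occurrences:
  TgoI AAAGTCAA/5: at [26, 65, 82] ⇒ [31, 70, 87]
  WciX GCTTTC/6: at [13, 20, 38, 57] ⇒ [19, 26, 44, 63]

Pooled cuts: [19, 26, 31, 44, 63, 70, 87]

Fragments:
  [0,19): 19 bp
  [19,26): 7 bp
  [26,31): 5 bp
  [31,44): 13 bp
  [44,63): 19 bp
  [63,70): 7 bp
  [70,87): 17 bp
  [87,90): 3 bp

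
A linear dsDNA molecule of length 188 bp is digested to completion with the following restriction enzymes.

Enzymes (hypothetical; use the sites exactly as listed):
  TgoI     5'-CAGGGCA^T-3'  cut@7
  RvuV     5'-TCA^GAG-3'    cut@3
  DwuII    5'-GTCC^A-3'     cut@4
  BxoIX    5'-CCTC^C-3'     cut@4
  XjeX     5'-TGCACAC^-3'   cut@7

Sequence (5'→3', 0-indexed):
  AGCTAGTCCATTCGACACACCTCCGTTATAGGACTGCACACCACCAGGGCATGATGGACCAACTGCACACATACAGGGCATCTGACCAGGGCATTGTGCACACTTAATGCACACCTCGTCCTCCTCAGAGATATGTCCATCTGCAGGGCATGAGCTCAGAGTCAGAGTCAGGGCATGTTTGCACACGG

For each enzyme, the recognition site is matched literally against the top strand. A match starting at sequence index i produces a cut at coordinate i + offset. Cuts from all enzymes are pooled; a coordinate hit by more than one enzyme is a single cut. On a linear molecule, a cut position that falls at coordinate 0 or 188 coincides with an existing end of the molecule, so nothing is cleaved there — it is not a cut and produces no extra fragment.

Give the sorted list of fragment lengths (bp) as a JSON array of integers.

[2,4,6,8,9,9,10,10,10,11,11,11,11,12,13,14,18,19]

Per-enzyme occurrences:
  TgoI (CAGGGCAT, off=7): starts [44, 73, 86, 143, 168] → cuts [51, 80, 93, 150, 175]
  RvuV (TCAGAG, off=3): starts [124, 155, 161] → cuts [127, 158, 164]
  DwuII (GTCCA, off=4): starts [5, 134] → cuts [9, 138]
  BxoIX (CCTCC, off=4): starts [19, 119] → cuts [23, 123]
  XjeX (TGCACAC, off=7): starts [34, 63, 96, 107, 179] → cuts [41, 70, 103, 114, 186]

Pooled cuts: [9, 23, 41, 51, 70, 80, 93, 103, 114, 123, 127, 138, 150, 158, 164, 175, 186]

Fragments:
  [0,9): 9 bp
  [9,23): 14 bp
  [23,41): 18 bp
  [41,51): 10 bp
  [51,70): 19 bp
  [70,80): 10 bp
  [80,93): 13 bp
  [93,103): 10 bp
  [103,114): 11 bp
  [114,123): 9 bp
  [123,127): 4 bp
  [127,138): 11 bp
  [138,150): 12 bp
  [150,158): 8 bp
  [158,164): 6 bp
  [164,175): 11 bp
  [175,186): 11 bp
  [186,188): 2 bp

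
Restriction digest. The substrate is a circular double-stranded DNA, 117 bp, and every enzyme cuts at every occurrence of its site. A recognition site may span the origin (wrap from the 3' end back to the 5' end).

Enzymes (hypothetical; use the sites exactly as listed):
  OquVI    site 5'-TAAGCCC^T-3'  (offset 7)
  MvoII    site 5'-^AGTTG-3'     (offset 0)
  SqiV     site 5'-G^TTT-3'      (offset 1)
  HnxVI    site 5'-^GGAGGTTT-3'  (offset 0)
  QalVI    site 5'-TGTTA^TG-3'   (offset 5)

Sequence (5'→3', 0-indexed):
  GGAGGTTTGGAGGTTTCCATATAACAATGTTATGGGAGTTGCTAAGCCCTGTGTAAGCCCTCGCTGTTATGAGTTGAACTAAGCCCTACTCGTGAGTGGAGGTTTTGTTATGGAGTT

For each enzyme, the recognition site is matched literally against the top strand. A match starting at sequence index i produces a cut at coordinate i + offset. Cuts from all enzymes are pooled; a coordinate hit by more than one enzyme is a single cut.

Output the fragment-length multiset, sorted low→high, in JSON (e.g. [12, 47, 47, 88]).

Site scan:
  OquVI (TAAGCCCT, off=7): starts [42, 53, 79] → cuts [49, 60, 86]
  MvoII (AGTTG, off=0): starts [36, 71, 113] → cuts [36, 71, 113]
  SqiV (GTTT, off=1): starts [4, 12, 101] → cuts [5, 13, 102]
  HnxVI (GGAGGTTT, off=0): starts [0, 8, 97] → cuts [0, 8, 97]
  QalVI (TGTTATG, off=5): starts [27, 64, 105] → cuts [32, 69, 110]

All cut coordinates (distinct, sorted): [0, 5, 8, 13, 32, 36, 49, 60, 69, 71, 86, 97, 102, 110, 113]

Fragment lengths:
  0→5: 5 bp
  5→8: 3 bp
  8→13: 5 bp
  13→32: 19 bp
  32→36: 4 bp
  36→49: 13 bp
  49→60: 11 bp
  60→69: 9 bp
  69→71: 2 bp
  71→86: 15 bp
  86→97: 11 bp
  97→102: 5 bp
  102→110: 8 bp
  110→113: 3 bp
  113→0 (wrap): 117-113+0 = 4 bp

[2,3,3,4,4,5,5,5,8,9,11,11,13,15,19]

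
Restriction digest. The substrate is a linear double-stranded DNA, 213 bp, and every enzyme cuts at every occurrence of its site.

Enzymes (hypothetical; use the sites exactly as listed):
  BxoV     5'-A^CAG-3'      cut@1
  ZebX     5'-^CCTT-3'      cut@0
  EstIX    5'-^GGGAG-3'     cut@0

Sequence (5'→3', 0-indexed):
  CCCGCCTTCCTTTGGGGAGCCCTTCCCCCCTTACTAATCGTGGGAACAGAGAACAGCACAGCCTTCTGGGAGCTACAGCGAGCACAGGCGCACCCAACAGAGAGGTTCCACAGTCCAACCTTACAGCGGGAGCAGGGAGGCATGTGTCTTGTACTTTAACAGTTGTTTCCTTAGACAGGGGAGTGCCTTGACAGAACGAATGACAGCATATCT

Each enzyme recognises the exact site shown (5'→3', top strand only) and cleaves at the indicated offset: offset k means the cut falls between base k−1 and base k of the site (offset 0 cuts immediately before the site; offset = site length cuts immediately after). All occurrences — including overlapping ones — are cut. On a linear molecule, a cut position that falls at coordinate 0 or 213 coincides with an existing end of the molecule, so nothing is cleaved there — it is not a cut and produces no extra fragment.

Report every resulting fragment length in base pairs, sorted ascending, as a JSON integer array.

[3,3,4,4,4,5,5,6,6,6,6,7,7,7,7,8,8,8,9,9,10,12,13,13,18,25]

Site scan:
  BxoV ACAG/1: at [45, 52, 57, 74, 83, 96, 109, 122, 158, 174, 190, 202] ⇒ [46, 53, 58, 75, 84, 97, 110, 123, 159, 175, 191, 203]
  ZebX CCTT/0: at [4, 8, 20, 28, 61, 118, 168, 185] ⇒ [4, 8, 20, 28, 61, 118, 168, 185]
  EstIX GGGAG/0: at [14, 67, 127, 134, 178] ⇒ [14, 67, 127, 134, 178]

All cut coordinates (distinct, sorted): [4, 8, 14, 20, 28, 46, 53, 58, 61, 67, 75, 84, 97, 110, 118, 123, 127, 134, 159, 168, 175, 178, 185, 191, 203]

Fragment lengths:
  [0,4): 4 bp
  [4,8): 4 bp
  [8,14): 6 bp
  [14,20): 6 bp
  [20,28): 8 bp
  [28,46): 18 bp
  [46,53): 7 bp
  [53,58): 5 bp
  [58,61): 3 bp
  [61,67): 6 bp
  [67,75): 8 bp
  [75,84): 9 bp
  [84,97): 13 bp
  [97,110): 13 bp
  [110,118): 8 bp
  [118,123): 5 bp
  [123,127): 4 bp
  [127,134): 7 bp
  [134,159): 25 bp
  [159,168): 9 bp
  [168,175): 7 bp
  [175,178): 3 bp
  [178,185): 7 bp
  [185,191): 6 bp
  [191,203): 12 bp
  [203,213): 10 bp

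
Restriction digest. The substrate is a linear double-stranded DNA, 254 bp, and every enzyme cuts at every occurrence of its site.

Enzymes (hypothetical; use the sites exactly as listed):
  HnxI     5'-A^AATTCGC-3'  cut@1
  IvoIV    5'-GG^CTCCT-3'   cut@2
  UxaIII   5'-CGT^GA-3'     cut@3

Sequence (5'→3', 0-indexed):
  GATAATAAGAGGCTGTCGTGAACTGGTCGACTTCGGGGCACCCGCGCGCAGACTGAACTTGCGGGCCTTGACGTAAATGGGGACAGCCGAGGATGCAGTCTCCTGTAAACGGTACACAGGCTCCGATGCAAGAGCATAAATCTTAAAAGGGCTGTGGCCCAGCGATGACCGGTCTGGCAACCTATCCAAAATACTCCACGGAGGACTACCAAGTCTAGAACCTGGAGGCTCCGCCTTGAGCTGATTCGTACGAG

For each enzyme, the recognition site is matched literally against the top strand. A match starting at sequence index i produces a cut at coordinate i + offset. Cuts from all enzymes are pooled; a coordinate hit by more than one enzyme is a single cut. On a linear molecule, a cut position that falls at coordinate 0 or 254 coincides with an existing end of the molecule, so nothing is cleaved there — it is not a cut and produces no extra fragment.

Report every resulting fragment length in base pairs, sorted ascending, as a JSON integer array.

[19,235]

Site scan:
  HnxI (AAATTCGC, off=1): no sites
  IvoIV (GGCTCCT, off=2): no sites
  UxaIII CGTGA/3: at [16] ⇒ [19]

Pooled cuts: [19]

Fragment lengths:
  [0,19): 19 bp
  [19,254): 235 bp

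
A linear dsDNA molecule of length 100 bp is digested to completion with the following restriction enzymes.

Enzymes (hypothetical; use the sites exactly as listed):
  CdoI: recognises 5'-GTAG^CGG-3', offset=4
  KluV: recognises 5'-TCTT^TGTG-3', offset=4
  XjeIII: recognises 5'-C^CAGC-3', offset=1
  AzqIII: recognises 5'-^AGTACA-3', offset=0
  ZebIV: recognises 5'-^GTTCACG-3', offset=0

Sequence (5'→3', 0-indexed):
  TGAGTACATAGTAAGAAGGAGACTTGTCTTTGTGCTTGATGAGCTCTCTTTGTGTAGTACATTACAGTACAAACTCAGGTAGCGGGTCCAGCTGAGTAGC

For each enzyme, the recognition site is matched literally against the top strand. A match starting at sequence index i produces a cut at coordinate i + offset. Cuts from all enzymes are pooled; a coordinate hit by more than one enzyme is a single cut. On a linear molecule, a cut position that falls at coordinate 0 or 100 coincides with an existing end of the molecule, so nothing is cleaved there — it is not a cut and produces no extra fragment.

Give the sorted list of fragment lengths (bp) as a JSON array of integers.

Scan for sites:
  CdoI GTAGCGG/4: at [78] ⇒ [82]
  KluV TCTTTGTG/4: at [26, 46] ⇒ [30, 50]
  XjeIII CCAGC/1: at [87] ⇒ [88]
  AzqIII AGTACA/0: at [2, 55, 65] ⇒ [2, 55, 65]
  ZebIV (GTTCACG, off=0): no sites

All cut coordinates (distinct, sorted): [2, 30, 50, 55, 65, 82, 88]

Fragments:
  [0,2): 2 bp
  [2,30): 28 bp
  [30,50): 20 bp
  [50,55): 5 bp
  [55,65): 10 bp
  [65,82): 17 bp
  [82,88): 6 bp
  [88,100): 12 bp

[2,5,6,10,12,17,20,28]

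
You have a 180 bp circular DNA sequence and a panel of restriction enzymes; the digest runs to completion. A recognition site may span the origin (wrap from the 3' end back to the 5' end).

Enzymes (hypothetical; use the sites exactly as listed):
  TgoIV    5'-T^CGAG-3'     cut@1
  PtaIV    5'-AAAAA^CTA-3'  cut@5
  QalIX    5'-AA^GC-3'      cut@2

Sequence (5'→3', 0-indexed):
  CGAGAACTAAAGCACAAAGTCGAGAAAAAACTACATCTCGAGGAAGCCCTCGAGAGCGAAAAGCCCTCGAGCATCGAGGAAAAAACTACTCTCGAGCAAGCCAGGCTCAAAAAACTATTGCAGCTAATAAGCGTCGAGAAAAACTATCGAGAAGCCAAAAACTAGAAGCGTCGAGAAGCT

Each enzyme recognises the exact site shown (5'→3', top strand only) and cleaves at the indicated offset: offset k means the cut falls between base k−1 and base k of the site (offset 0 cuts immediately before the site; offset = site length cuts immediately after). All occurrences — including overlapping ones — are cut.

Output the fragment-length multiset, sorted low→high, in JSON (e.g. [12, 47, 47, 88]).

Scan for sites:
  TgoIV (TCGAG, off=1): starts [19, 37, 49, 66, 73, 91, 133, 146, 170, 179] → cuts [0, 20, 38, 50, 67, 74, 92, 134, 147, 171]
  PtaIV (AAAAACTA, off=5): starts [25, 80, 109, 138, 156] → cuts [30, 85, 114, 143, 161]
  QalIX (AAGC, off=2): starts [9, 43, 60, 97, 128, 151, 165, 175] → cuts [11, 45, 62, 99, 130, 153, 167, 177]

All cut coordinates (distinct, sorted): [0, 11, 20, 30, 38, 45, 50, 62, 67, 74, 85, 92, 99, 114, 130, 134, 143, 147, 153, 161, 167, 171, 177]

Fragment lengths:
  0→11: 11 bp
  11→20: 9 bp
  20→30: 10 bp
  30→38: 8 bp
  38→45: 7 bp
  45→50: 5 bp
  50→62: 12 bp
  62→67: 5 bp
  67→74: 7 bp
  74→85: 11 bp
  85→92: 7 bp
  92→99: 7 bp
  99→114: 15 bp
  114→130: 16 bp
  130→134: 4 bp
  134→143: 9 bp
  143→147: 4 bp
  147→153: 6 bp
  153→161: 8 bp
  161→167: 6 bp
  167→171: 4 bp
  171→177: 6 bp
  177→0 (wrap): 180-177+0 = 3 bp

[3,4,4,4,5,5,6,6,6,7,7,7,7,8,8,9,9,10,11,11,12,15,16]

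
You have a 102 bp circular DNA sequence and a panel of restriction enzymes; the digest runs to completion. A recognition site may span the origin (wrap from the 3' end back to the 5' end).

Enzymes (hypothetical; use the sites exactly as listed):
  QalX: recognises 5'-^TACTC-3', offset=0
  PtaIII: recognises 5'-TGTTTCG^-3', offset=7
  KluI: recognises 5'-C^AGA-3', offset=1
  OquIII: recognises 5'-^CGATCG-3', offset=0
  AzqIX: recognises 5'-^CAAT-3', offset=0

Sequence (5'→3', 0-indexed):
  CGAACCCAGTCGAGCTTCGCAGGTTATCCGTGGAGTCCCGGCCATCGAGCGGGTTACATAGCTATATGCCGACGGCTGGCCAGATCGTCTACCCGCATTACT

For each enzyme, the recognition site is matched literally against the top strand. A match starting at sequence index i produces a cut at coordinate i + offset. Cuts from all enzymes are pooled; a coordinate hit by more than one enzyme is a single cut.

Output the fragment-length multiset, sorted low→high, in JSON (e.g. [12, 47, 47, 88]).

[17,85]

Scan for sites:
  QalX (TACTC, off=0): starts [98] → cuts [98]
  PtaIII (TGTTTCG, off=7): no sites
  KluI (CAGA, off=1): starts [80] → cuts [81]
  OquIII (CGATCG, off=0): no sites
  AzqIX (CAAT, off=0): no sites

Pooled cuts: [81, 98]

Fragment lengths:
  81→98: 17 bp
  98→81 (wrap): 102-98+81 = 85 bp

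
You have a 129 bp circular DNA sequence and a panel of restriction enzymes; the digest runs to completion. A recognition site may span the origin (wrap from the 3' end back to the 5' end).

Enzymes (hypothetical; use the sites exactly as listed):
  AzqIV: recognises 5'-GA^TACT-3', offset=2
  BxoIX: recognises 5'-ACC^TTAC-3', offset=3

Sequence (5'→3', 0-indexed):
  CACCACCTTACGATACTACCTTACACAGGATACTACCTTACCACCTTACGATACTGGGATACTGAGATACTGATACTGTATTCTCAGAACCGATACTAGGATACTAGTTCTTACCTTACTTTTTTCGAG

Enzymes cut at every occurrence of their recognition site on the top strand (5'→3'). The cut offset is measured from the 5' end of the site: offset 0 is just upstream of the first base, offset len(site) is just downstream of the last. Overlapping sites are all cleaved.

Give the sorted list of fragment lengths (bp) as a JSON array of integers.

[6,6,6,7,7,8,8,8,8,10,14,20,21]

Scan for sites:
  AzqIV (GATACT, off=2): starts [11, 28, 49, 57, 65, 71, 91, 99] → cuts [13, 30, 51, 59, 67, 73, 93, 101]
  BxoIX (ACCTTAC, off=3): starts [4, 17, 34, 42, 112] → cuts [7, 20, 37, 45, 115]

Pooled cuts: [7, 13, 20, 30, 37, 45, 51, 59, 67, 73, 93, 101, 115]

Fragments:
  7→13: 6 bp
  13→20: 7 bp
  20→30: 10 bp
  30→37: 7 bp
  37→45: 8 bp
  45→51: 6 bp
  51→59: 8 bp
  59→67: 8 bp
  67→73: 6 bp
  73→93: 20 bp
  93→101: 8 bp
  101→115: 14 bp
  115→7 (wrap): 129-115+7 = 21 bp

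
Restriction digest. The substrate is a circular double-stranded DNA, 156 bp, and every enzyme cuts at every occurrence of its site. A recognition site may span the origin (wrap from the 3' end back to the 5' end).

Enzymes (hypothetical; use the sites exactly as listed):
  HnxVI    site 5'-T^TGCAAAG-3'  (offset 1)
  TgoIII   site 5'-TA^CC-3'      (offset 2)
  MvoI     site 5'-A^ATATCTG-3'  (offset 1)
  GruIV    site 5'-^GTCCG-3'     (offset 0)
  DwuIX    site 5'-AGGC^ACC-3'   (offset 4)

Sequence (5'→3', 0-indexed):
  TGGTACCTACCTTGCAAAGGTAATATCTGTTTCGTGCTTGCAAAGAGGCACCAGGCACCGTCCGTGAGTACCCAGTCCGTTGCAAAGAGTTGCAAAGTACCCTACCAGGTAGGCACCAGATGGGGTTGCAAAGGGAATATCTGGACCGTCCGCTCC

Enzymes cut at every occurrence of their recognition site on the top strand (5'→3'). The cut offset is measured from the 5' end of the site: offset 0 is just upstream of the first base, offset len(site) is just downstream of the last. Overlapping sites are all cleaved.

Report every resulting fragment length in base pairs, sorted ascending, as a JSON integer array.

[3,3,4,4,5,6,7,9,10,10,10,10,11,11,11,12,14,16]

Per-enzyme occurrences:
  HnxVI TTGCAAAG/1: at [11, 37, 79, 89, 125] ⇒ [12, 38, 80, 90, 126]
  TgoIII TACC/2: at [3, 7, 68, 97, 102] ⇒ [5, 9, 70, 99, 104]
  MvoI AATATCTG/1: at [21, 135] ⇒ [22, 136]
  GruIV GTCCG/0: at [59, 74, 147] ⇒ [59, 74, 147]
  DwuIX AGGCACC/4: at [45, 52, 110] ⇒ [49, 56, 114]

All cut coordinates (distinct, sorted): [5, 9, 12, 22, 38, 49, 56, 59, 70, 74, 80, 90, 99, 104, 114, 126, 136, 147]

Fragments:
  5→9: 4 bp
  9→12: 3 bp
  12→22: 10 bp
  22→38: 16 bp
  38→49: 11 bp
  49→56: 7 bp
  56→59: 3 bp
  59→70: 11 bp
  70→74: 4 bp
  74→80: 6 bp
  80→90: 10 bp
  90→99: 9 bp
  99→104: 5 bp
  104→114: 10 bp
  114→126: 12 bp
  126→136: 10 bp
  136→147: 11 bp
  147→5 (wrap): 156-147+5 = 14 bp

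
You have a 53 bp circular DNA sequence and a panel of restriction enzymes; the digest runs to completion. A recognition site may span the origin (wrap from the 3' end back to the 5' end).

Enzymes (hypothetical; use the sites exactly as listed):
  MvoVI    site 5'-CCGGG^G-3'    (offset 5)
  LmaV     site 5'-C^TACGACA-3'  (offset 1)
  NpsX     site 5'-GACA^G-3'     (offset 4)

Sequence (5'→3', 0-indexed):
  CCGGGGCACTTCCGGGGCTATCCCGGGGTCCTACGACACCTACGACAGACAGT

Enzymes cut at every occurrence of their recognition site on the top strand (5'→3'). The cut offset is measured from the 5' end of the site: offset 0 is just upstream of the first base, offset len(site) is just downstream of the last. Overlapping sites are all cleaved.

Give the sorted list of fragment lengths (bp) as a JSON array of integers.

Per-enzyme occurrences:
  MvoVI (CCGGGG, off=5): starts [0, 11, 22] → cuts [5, 16, 27]
  LmaV (CTACGACA, off=1): starts [30, 39] → cuts [31, 40]
  NpsX (GACAG, off=4): starts [43, 47] → cuts [47, 51]

Pooled cuts: [5, 16, 27, 31, 40, 47, 51]

Fragments:
  5→16: 11 bp
  16→27: 11 bp
  27→31: 4 bp
  31→40: 9 bp
  40→47: 7 bp
  47→51: 4 bp
  51→5 (wrap): 53-51+5 = 7 bp

[4,4,7,7,9,11,11]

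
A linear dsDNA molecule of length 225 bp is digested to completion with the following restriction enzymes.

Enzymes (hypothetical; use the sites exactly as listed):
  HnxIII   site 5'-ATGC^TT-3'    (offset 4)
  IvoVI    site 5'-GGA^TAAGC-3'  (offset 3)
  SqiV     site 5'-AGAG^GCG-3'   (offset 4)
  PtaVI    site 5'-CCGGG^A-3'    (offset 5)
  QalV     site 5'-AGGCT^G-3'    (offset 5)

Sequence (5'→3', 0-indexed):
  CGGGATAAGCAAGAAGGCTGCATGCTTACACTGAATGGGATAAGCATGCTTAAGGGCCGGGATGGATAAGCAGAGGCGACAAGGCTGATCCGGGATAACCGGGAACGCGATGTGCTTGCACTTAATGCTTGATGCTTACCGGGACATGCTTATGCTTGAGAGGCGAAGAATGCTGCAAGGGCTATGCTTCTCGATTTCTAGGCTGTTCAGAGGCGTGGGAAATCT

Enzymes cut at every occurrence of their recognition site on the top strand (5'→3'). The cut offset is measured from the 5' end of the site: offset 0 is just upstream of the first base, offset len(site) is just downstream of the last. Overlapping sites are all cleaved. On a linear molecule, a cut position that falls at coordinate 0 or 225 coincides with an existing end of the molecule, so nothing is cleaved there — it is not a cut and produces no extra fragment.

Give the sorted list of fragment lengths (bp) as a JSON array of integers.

Scan for sites:
  HnxIII (ATGCTT, off=4): starts [21, 45, 124, 131, 145, 151, 183] → cuts [25, 49, 128, 135, 149, 155, 187]
  IvoVI (GGATAAGC, off=3): starts [2, 37, 63] → cuts [5, 40, 66]
  SqiV (AGAGGCG, off=4): starts [71, 158, 208] → cuts [75, 162, 212]
  PtaVI (CCGGGA, off=5): starts [56, 89, 98, 138] → cuts [61, 94, 103, 143]
  QalV (AGGCTG, off=5): starts [14, 81, 199] → cuts [19, 86, 204]

Pooled cuts: [5, 19, 25, 40, 49, 61, 66, 75, 86, 94, 103, 128, 135, 143, 149, 155, 162, 187, 204, 212]

Fragments:
  [0,5): 5 bp
  [5,19): 14 bp
  [19,25): 6 bp
  [25,40): 15 bp
  [40,49): 9 bp
  [49,61): 12 bp
  [61,66): 5 bp
  [66,75): 9 bp
  [75,86): 11 bp
  [86,94): 8 bp
  [94,103): 9 bp
  [103,128): 25 bp
  [128,135): 7 bp
  [135,143): 8 bp
  [143,149): 6 bp
  [149,155): 6 bp
  [155,162): 7 bp
  [162,187): 25 bp
  [187,204): 17 bp
  [204,212): 8 bp
  [212,225): 13 bp

[5,5,6,6,6,7,7,8,8,8,9,9,9,11,12,13,14,15,17,25,25]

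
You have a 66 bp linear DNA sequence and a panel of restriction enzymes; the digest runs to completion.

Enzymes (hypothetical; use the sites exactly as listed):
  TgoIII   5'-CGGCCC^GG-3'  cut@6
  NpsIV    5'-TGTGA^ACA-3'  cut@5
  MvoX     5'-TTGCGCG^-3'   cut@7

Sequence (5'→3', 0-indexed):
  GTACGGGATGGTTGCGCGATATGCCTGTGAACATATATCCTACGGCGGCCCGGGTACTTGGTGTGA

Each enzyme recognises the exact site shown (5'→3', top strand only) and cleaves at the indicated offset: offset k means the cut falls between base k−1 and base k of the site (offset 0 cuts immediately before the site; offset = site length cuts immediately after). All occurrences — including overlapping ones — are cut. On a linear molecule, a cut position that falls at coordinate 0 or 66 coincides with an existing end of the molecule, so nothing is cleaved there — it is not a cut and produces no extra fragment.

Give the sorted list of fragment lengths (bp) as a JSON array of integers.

[12,15,18,21]

Scan for sites:
  TgoIII CGGCCCGG/6: at [45] ⇒ [51]
  NpsIV TGTGAACA/5: at [25] ⇒ [30]
  MvoX TTGCGCG/7: at [11] ⇒ [18]

Pooled cuts: [18, 30, 51]

Fragments:
  [0,18): 18 bp
  [18,30): 12 bp
  [30,51): 21 bp
  [51,66): 15 bp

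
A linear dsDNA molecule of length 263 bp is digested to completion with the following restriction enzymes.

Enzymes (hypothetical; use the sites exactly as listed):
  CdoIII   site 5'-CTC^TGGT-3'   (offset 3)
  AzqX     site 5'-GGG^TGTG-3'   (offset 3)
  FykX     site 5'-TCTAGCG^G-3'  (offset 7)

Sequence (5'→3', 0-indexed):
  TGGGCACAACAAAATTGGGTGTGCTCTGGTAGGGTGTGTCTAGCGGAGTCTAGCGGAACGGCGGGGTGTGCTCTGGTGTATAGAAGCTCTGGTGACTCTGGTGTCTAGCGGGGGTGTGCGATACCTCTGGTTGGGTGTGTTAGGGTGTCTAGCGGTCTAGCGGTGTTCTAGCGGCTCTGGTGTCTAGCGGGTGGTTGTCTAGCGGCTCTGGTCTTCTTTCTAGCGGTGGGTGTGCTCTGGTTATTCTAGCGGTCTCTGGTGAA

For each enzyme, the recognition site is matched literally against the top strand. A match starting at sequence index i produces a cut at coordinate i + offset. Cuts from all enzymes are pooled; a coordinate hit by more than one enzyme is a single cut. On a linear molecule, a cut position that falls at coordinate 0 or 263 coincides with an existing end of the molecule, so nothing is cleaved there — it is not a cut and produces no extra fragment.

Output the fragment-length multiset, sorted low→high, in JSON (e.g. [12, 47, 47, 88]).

[4,4,4,5,5,7,7,7,7,8,8,8,9,10,11,11,11,12,12,13,14,15,16,17,19,19]

Per-enzyme occurrences:
  CdoIII CTCTGGT/3: at [23, 70, 86, 95, 124, 174, 205, 234, 253] ⇒ [26, 73, 89, 98, 127, 177, 208, 237, 256]
  AzqX GGGTGTG/3: at [16, 31, 63, 111, 132, 227] ⇒ [19, 34, 66, 114, 135, 230]
  FykX TCTAGCGG/7: at [38, 48, 103, 147, 155, 166, 182, 197, 218, 244] ⇒ [45, 55, 110, 154, 162, 173, 189, 204, 225, 251]

Pooled cuts: [19, 26, 34, 45, 55, 66, 73, 89, 98, 110, 114, 127, 135, 154, 162, 173, 177, 189, 204, 208, 225, 230, 237, 251, 256]

Fragments:
  [0,19): 19 bp
  [19,26): 7 bp
  [26,34): 8 bp
  [34,45): 11 bp
  [45,55): 10 bp
  [55,66): 11 bp
  [66,73): 7 bp
  [73,89): 16 bp
  [89,98): 9 bp
  [98,110): 12 bp
  [110,114): 4 bp
  [114,127): 13 bp
  [127,135): 8 bp
  [135,154): 19 bp
  [154,162): 8 bp
  [162,173): 11 bp
  [173,177): 4 bp
  [177,189): 12 bp
  [189,204): 15 bp
  [204,208): 4 bp
  [208,225): 17 bp
  [225,230): 5 bp
  [230,237): 7 bp
  [237,251): 14 bp
  [251,256): 5 bp
  [256,263): 7 bp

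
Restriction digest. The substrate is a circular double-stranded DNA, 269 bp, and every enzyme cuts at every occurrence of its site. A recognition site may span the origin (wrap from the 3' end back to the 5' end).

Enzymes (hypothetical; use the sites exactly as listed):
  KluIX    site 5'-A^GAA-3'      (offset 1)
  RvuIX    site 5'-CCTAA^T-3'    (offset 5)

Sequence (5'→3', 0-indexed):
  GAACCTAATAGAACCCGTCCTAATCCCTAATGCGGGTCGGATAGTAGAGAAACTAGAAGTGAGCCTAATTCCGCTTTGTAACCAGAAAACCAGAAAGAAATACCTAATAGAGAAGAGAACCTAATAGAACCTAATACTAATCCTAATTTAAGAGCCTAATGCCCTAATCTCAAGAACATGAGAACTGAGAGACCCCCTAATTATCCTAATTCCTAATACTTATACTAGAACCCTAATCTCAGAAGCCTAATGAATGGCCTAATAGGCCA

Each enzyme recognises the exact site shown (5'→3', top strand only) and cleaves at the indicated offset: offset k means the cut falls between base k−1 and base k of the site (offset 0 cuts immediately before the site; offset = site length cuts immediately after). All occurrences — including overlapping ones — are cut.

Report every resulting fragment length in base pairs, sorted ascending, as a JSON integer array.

Scan for sites:
  KluIX (AGAA, off=1): starts [9, 47, 54, 83, 91, 95, 110, 115, 125, 172, 180, 226, 240, 268] → cuts [0, 10, 48, 55, 84, 92, 96, 111, 116, 126, 173, 181, 227, 241]
  RvuIX (CCTAAT, off=5): starts [3, 18, 25, 63, 102, 119, 129, 141, 154, 162, 195, 204, 211, 231, 245, 257] → cuts [8, 23, 30, 68, 107, 124, 134, 146, 159, 167, 200, 209, 216, 236, 250, 262]

All cut coordinates (distinct, sorted): [0, 8, 10, 23, 30, 48, 55, 68, 84, 92, 96, 107, 111, 116, 124, 126, 134, 146, 159, 167, 173, 181, 200, 209, 216, 227, 236, 241, 250, 262]

Fragment lengths:
  0→8: 8 bp
  8→10: 2 bp
  10→23: 13 bp
  23→30: 7 bp
  30→48: 18 bp
  48→55: 7 bp
  55→68: 13 bp
  68→84: 16 bp
  84→92: 8 bp
  92→96: 4 bp
  96→107: 11 bp
  107→111: 4 bp
  111→116: 5 bp
  116→124: 8 bp
  124→126: 2 bp
  126→134: 8 bp
  134→146: 12 bp
  146→159: 13 bp
  159→167: 8 bp
  167→173: 6 bp
  173→181: 8 bp
  181→200: 19 bp
  200→209: 9 bp
  209→216: 7 bp
  216→227: 11 bp
  227→236: 9 bp
  236→241: 5 bp
  241→250: 9 bp
  250→262: 12 bp
  262→0 (wrap): 269-262+0 = 7 bp

[2,2,4,4,5,5,6,7,7,7,7,8,8,8,8,8,8,9,9,9,11,11,12,12,13,13,13,16,18,19]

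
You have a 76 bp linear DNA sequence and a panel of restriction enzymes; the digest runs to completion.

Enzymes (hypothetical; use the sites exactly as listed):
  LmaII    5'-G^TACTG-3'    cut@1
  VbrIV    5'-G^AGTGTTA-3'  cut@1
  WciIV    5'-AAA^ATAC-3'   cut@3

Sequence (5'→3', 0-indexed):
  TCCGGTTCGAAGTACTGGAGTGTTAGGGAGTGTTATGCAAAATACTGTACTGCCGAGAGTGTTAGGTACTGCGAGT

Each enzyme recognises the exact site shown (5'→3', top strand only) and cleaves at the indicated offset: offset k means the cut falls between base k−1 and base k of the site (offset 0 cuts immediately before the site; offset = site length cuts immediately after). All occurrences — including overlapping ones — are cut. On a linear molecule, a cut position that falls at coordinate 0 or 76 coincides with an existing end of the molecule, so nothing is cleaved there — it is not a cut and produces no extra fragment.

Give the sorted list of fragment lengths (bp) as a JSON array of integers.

[6,6,9,10,10,10,12,13]

Scan for sites:
  LmaII (GTACTG, off=1): starts [11, 46, 65] → cuts [12, 47, 66]
  VbrIV (GAGTGTTA, off=1): starts [17, 27, 56] → cuts [18, 28, 57]
  WciIV (AAAATAC, off=3): starts [38] → cuts [41]

All cut coordinates (distinct, sorted): [12, 18, 28, 41, 47, 57, 66]

Fragments:
  [0,12): 12 bp
  [12,18): 6 bp
  [18,28): 10 bp
  [28,41): 13 bp
  [41,47): 6 bp
  [47,57): 10 bp
  [57,66): 9 bp
  [66,76): 10 bp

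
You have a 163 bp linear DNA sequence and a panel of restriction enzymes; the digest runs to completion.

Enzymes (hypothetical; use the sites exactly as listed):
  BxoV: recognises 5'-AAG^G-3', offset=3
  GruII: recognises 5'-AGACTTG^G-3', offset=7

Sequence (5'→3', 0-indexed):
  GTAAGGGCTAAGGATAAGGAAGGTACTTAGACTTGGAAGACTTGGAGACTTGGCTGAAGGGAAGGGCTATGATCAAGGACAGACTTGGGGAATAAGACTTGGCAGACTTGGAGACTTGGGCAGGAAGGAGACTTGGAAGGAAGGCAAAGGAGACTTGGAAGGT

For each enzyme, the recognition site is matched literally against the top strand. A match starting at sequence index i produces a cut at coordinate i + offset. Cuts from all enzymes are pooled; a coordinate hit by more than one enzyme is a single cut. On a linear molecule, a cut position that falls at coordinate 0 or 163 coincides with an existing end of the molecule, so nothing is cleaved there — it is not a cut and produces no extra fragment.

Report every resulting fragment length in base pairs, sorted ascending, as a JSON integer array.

[2,4,4,4,4,5,5,6,6,7,7,8,8,8,8,9,9,9,10,13,13,14]

Per-enzyme occurrences:
  BxoV (AAGG, off=3): starts [2, 9, 15, 19, 56, 61, 74, 124, 136, 140, 146, 158] → cuts [5, 12, 18, 22, 59, 64, 77, 127, 139, 143, 149, 161]
  GruII (AGACTTGG, off=7): starts [28, 37, 45, 80, 94, 103, 111, 128, 150] → cuts [35, 44, 52, 87, 101, 110, 118, 135, 157]

All cut coordinates (distinct, sorted): [5, 12, 18, 22, 35, 44, 52, 59, 64, 77, 87, 101, 110, 118, 127, 135, 139, 143, 149, 157, 161]

Fragment lengths:
  [0,5): 5 bp
  [5,12): 7 bp
  [12,18): 6 bp
  [18,22): 4 bp
  [22,35): 13 bp
  [35,44): 9 bp
  [44,52): 8 bp
  [52,59): 7 bp
  [59,64): 5 bp
  [64,77): 13 bp
  [77,87): 10 bp
  [87,101): 14 bp
  [101,110): 9 bp
  [110,118): 8 bp
  [118,127): 9 bp
  [127,135): 8 bp
  [135,139): 4 bp
  [139,143): 4 bp
  [143,149): 6 bp
  [149,157): 8 bp
  [157,161): 4 bp
  [161,163): 2 bp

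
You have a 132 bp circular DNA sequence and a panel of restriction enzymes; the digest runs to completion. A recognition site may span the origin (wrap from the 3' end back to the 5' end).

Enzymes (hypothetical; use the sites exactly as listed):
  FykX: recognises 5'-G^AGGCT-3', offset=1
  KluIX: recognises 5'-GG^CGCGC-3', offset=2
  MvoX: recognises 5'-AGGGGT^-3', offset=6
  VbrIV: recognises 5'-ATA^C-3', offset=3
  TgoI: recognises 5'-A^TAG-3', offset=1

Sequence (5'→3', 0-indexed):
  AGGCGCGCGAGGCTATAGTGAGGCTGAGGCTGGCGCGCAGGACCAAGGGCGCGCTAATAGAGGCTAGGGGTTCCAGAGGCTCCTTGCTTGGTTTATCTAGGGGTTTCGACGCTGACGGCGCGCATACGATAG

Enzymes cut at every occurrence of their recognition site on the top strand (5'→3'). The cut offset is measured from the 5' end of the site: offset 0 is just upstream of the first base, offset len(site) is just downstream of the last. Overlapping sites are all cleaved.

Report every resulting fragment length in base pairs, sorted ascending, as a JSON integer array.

Scan for sites:
  FykX (GAGGCT, off=1): starts [8, 19, 25, 59, 75] → cuts [9, 20, 26, 60, 76]
  KluIX (GGCGCGC, off=2): starts [1, 31, 47, 116] → cuts [3, 33, 49, 118]
  MvoX (AGGGGT, off=6): starts [65, 98] → cuts [71, 104]
  VbrIV (ATAC, off=3): starts [123] → cuts [126]
  TgoI (ATAG, off=1): starts [14, 56, 128] → cuts [15, 57, 129]

All cut coordinates (distinct, sorted): [3, 9, 15, 20, 26, 33, 49, 57, 60, 71, 76, 104, 118, 126, 129]

Fragment lengths:
  3→9: 6 bp
  9→15: 6 bp
  15→20: 5 bp
  20→26: 6 bp
  26→33: 7 bp
  33→49: 16 bp
  49→57: 8 bp
  57→60: 3 bp
  60→71: 11 bp
  71→76: 5 bp
  76→104: 28 bp
  104→118: 14 bp
  118→126: 8 bp
  126→129: 3 bp
  129→3 (wrap): 132-129+3 = 6 bp

[3,3,5,5,6,6,6,6,7,8,8,11,14,16,28]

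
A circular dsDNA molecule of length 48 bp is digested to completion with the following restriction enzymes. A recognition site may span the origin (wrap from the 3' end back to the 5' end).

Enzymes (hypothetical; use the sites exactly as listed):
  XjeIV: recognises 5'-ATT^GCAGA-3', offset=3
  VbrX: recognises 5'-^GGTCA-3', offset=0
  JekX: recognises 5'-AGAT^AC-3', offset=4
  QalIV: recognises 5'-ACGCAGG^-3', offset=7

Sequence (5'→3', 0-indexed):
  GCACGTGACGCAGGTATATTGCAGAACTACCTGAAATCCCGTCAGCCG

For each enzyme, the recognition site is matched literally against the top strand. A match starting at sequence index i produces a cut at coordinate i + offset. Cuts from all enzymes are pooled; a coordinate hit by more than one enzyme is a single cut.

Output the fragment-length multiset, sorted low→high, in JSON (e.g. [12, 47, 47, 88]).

Scan for sites:
  XjeIV ATTGCAGA/3: at [17] ⇒ [20]
  VbrX (GGTCA, off=0): no sites
  JekX (AGATAC, off=4): no sites
  QalIV ACGCAGG/7: at [7] ⇒ [14]

All cut coordinates (distinct, sorted): [14, 20]

Fragment lengths:
  14→20: 6 bp
  20→14 (wrap): 48-20+14 = 42 bp

[6,42]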